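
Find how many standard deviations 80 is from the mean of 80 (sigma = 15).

0

Step 1: Recall the z-score formula: z = (x - mu) / sigma
Step 2: Substitute values: z = (80 - 80) / 15
Step 3: z = 0 / 15 = 0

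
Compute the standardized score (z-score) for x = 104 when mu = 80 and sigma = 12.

2

Step 1: Recall the z-score formula: z = (x - mu) / sigma
Step 2: Substitute values: z = (104 - 80) / 12
Step 3: z = 24 / 12 = 2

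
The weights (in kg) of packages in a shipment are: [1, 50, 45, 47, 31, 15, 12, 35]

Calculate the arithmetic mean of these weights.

29.5

Step 1: Sum all values: 1 + 50 + 45 + 47 + 31 + 15 + 12 + 35 = 236
Step 2: Count the number of values: n = 8
Step 3: Mean = sum / n = 236 / 8 = 29.5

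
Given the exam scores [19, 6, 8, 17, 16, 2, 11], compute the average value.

11.2857

Step 1: Sum all values: 19 + 6 + 8 + 17 + 16 + 2 + 11 = 79
Step 2: Count the number of values: n = 7
Step 3: Mean = sum / n = 79 / 7 = 11.2857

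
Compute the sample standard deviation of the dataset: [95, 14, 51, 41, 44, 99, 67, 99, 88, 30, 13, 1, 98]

36.3145

Step 1: Compute the mean: 56.9231
Step 2: Sum of squared deviations from the mean: 15824.9231
Step 3: Sample variance = 15824.9231 / 12 = 1318.7436
Step 4: Standard deviation = sqrt(1318.7436) = 36.3145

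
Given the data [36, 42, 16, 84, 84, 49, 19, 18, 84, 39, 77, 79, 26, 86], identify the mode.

84

Step 1: Count the frequency of each value:
  16: appears 1 time(s)
  18: appears 1 time(s)
  19: appears 1 time(s)
  26: appears 1 time(s)
  36: appears 1 time(s)
  39: appears 1 time(s)
  42: appears 1 time(s)
  49: appears 1 time(s)
  77: appears 1 time(s)
  79: appears 1 time(s)
  84: appears 3 time(s)
  86: appears 1 time(s)
Step 2: The value 84 appears most frequently (3 times).
Step 3: Mode = 84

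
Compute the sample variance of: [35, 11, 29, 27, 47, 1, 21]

231.619

Step 1: Compute the mean: (35 + 11 + 29 + 27 + 47 + 1 + 21) / 7 = 24.4286
Step 2: Compute squared deviations from the mean:
  (35 - 24.4286)^2 = 111.7551
  (11 - 24.4286)^2 = 180.3265
  (29 - 24.4286)^2 = 20.898
  (27 - 24.4286)^2 = 6.6122
  (47 - 24.4286)^2 = 509.4694
  (1 - 24.4286)^2 = 548.898
  (21 - 24.4286)^2 = 11.7551
Step 3: Sum of squared deviations = 1389.7143
Step 4: Sample variance = 1389.7143 / 6 = 231.619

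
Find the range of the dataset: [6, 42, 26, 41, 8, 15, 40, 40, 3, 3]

39

Step 1: Identify the maximum value: max = 42
Step 2: Identify the minimum value: min = 3
Step 3: Range = max - min = 42 - 3 = 39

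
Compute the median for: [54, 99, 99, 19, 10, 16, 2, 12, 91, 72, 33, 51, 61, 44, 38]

44

Step 1: Sort the data in ascending order: [2, 10, 12, 16, 19, 33, 38, 44, 51, 54, 61, 72, 91, 99, 99]
Step 2: The number of values is n = 15.
Step 3: Since n is odd, the median is the middle value at position 8: 44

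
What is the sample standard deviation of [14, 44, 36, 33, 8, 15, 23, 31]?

12.5014

Step 1: Compute the mean: 25.5
Step 2: Sum of squared deviations from the mean: 1094
Step 3: Sample variance = 1094 / 7 = 156.2857
Step 4: Standard deviation = sqrt(156.2857) = 12.5014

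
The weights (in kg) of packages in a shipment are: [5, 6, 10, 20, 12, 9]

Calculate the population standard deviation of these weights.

4.9216

Step 1: Compute the mean: 10.3333
Step 2: Sum of squared deviations from the mean: 145.3333
Step 3: Population variance = 145.3333 / 6 = 24.2222
Step 4: Standard deviation = sqrt(24.2222) = 4.9216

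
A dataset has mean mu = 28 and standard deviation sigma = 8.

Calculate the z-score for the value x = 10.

-2.25

Step 1: Recall the z-score formula: z = (x - mu) / sigma
Step 2: Substitute values: z = (10 - 28) / 8
Step 3: z = -18 / 8 = -2.25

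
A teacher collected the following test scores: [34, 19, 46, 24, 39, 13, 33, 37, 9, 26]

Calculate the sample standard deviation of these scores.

11.8977

Step 1: Compute the mean: 28
Step 2: Sum of squared deviations from the mean: 1274
Step 3: Sample variance = 1274 / 9 = 141.5556
Step 4: Standard deviation = sqrt(141.5556) = 11.8977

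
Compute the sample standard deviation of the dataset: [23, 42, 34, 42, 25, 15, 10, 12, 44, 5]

14.5968

Step 1: Compute the mean: 25.2
Step 2: Sum of squared deviations from the mean: 1917.6
Step 3: Sample variance = 1917.6 / 9 = 213.0667
Step 4: Standard deviation = sqrt(213.0667) = 14.5968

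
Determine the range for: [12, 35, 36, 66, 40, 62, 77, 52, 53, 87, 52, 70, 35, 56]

75

Step 1: Identify the maximum value: max = 87
Step 2: Identify the minimum value: min = 12
Step 3: Range = max - min = 87 - 12 = 75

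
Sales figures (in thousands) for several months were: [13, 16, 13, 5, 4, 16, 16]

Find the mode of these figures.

16

Step 1: Count the frequency of each value:
  4: appears 1 time(s)
  5: appears 1 time(s)
  13: appears 2 time(s)
  16: appears 3 time(s)
Step 2: The value 16 appears most frequently (3 times).
Step 3: Mode = 16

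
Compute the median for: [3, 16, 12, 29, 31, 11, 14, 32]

15

Step 1: Sort the data in ascending order: [3, 11, 12, 14, 16, 29, 31, 32]
Step 2: The number of values is n = 8.
Step 3: Since n is even, the median is the average of positions 4 and 5:
  Median = (14 + 16) / 2 = 15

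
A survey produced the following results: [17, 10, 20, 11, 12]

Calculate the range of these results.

10

Step 1: Identify the maximum value: max = 20
Step 2: Identify the minimum value: min = 10
Step 3: Range = max - min = 20 - 10 = 10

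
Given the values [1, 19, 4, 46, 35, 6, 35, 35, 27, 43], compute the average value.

25.1

Step 1: Sum all values: 1 + 19 + 4 + 46 + 35 + 6 + 35 + 35 + 27 + 43 = 251
Step 2: Count the number of values: n = 10
Step 3: Mean = sum / n = 251 / 10 = 25.1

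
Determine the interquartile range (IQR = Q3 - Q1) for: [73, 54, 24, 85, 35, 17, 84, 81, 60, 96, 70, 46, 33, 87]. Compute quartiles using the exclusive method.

49.75

Step 1: Sort the data: [17, 24, 33, 35, 46, 54, 60, 70, 73, 81, 84, 85, 87, 96]
Step 2: n = 14
Step 3: Using the exclusive quartile method:
  Q1 = 34.5
  Q2 (median) = 65
  Q3 = 84.25
  IQR = Q3 - Q1 = 84.25 - 34.5 = 49.75
Step 4: IQR = 49.75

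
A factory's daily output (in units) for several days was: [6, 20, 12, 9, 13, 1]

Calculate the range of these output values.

19

Step 1: Identify the maximum value: max = 20
Step 2: Identify the minimum value: min = 1
Step 3: Range = max - min = 20 - 1 = 19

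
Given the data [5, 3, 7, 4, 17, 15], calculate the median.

6

Step 1: Sort the data in ascending order: [3, 4, 5, 7, 15, 17]
Step 2: The number of values is n = 6.
Step 3: Since n is even, the median is the average of positions 3 and 4:
  Median = (5 + 7) / 2 = 6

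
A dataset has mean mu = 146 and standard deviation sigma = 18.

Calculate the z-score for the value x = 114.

-1.7778

Step 1: Recall the z-score formula: z = (x - mu) / sigma
Step 2: Substitute values: z = (114 - 146) / 18
Step 3: z = -32 / 18 = -1.7778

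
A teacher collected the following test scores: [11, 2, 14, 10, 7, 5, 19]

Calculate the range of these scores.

17

Step 1: Identify the maximum value: max = 19
Step 2: Identify the minimum value: min = 2
Step 3: Range = max - min = 19 - 2 = 17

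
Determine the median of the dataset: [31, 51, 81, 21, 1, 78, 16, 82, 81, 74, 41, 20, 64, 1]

46

Step 1: Sort the data in ascending order: [1, 1, 16, 20, 21, 31, 41, 51, 64, 74, 78, 81, 81, 82]
Step 2: The number of values is n = 14.
Step 3: Since n is even, the median is the average of positions 7 and 8:
  Median = (41 + 51) / 2 = 46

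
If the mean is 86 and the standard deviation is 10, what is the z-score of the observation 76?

-1

Step 1: Recall the z-score formula: z = (x - mu) / sigma
Step 2: Substitute values: z = (76 - 86) / 10
Step 3: z = -10 / 10 = -1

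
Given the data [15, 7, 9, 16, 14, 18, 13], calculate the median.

14

Step 1: Sort the data in ascending order: [7, 9, 13, 14, 15, 16, 18]
Step 2: The number of values is n = 7.
Step 3: Since n is odd, the median is the middle value at position 4: 14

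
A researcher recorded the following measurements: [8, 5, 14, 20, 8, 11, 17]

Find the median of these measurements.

11

Step 1: Sort the data in ascending order: [5, 8, 8, 11, 14, 17, 20]
Step 2: The number of values is n = 7.
Step 3: Since n is odd, the median is the middle value at position 4: 11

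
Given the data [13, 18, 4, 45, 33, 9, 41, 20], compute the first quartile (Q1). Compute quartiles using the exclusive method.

10

Step 1: Sort the data: [4, 9, 13, 18, 20, 33, 41, 45]
Step 2: n = 8
Step 3: Using the exclusive quartile method:
  Q1 = 10
  Q2 (median) = 19
  Q3 = 39
  IQR = Q3 - Q1 = 39 - 10 = 29
Step 4: Q1 = 10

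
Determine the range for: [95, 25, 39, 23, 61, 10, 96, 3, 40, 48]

93

Step 1: Identify the maximum value: max = 96
Step 2: Identify the minimum value: min = 3
Step 3: Range = max - min = 96 - 3 = 93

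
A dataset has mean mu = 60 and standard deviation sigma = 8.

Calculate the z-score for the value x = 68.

1

Step 1: Recall the z-score formula: z = (x - mu) / sigma
Step 2: Substitute values: z = (68 - 60) / 8
Step 3: z = 8 / 8 = 1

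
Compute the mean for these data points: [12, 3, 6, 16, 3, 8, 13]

8.7143

Step 1: Sum all values: 12 + 3 + 6 + 16 + 3 + 8 + 13 = 61
Step 2: Count the number of values: n = 7
Step 3: Mean = sum / n = 61 / 7 = 8.7143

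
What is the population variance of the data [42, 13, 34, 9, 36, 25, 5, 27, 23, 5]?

160.29

Step 1: Compute the mean: (42 + 13 + 34 + 9 + 36 + 25 + 5 + 27 + 23 + 5) / 10 = 21.9
Step 2: Compute squared deviations from the mean:
  (42 - 21.9)^2 = 404.01
  (13 - 21.9)^2 = 79.21
  (34 - 21.9)^2 = 146.41
  (9 - 21.9)^2 = 166.41
  (36 - 21.9)^2 = 198.81
  (25 - 21.9)^2 = 9.61
  (5 - 21.9)^2 = 285.61
  (27 - 21.9)^2 = 26.01
  (23 - 21.9)^2 = 1.21
  (5 - 21.9)^2 = 285.61
Step 3: Sum of squared deviations = 1602.9
Step 4: Population variance = 1602.9 / 10 = 160.29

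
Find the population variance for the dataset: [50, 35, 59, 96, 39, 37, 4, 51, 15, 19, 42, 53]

521.2222

Step 1: Compute the mean: (50 + 35 + 59 + 96 + 39 + 37 + 4 + 51 + 15 + 19 + 42 + 53) / 12 = 41.6667
Step 2: Compute squared deviations from the mean:
  (50 - 41.6667)^2 = 69.4444
  (35 - 41.6667)^2 = 44.4444
  (59 - 41.6667)^2 = 300.4444
  (96 - 41.6667)^2 = 2952.1111
  (39 - 41.6667)^2 = 7.1111
  (37 - 41.6667)^2 = 21.7778
  (4 - 41.6667)^2 = 1418.7778
  (51 - 41.6667)^2 = 87.1111
  (15 - 41.6667)^2 = 711.1111
  (19 - 41.6667)^2 = 513.7778
  (42 - 41.6667)^2 = 0.1111
  (53 - 41.6667)^2 = 128.4444
Step 3: Sum of squared deviations = 6254.6667
Step 4: Population variance = 6254.6667 / 12 = 521.2222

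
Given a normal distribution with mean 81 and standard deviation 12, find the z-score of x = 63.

-1.5

Step 1: Recall the z-score formula: z = (x - mu) / sigma
Step 2: Substitute values: z = (63 - 81) / 12
Step 3: z = -18 / 12 = -1.5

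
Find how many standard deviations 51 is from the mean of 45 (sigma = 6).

1

Step 1: Recall the z-score formula: z = (x - mu) / sigma
Step 2: Substitute values: z = (51 - 45) / 6
Step 3: z = 6 / 6 = 1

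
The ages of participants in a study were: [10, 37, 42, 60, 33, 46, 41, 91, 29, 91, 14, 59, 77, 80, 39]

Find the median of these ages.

42

Step 1: Sort the data in ascending order: [10, 14, 29, 33, 37, 39, 41, 42, 46, 59, 60, 77, 80, 91, 91]
Step 2: The number of values is n = 15.
Step 3: Since n is odd, the median is the middle value at position 8: 42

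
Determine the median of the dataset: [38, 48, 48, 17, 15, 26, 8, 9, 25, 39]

25.5

Step 1: Sort the data in ascending order: [8, 9, 15, 17, 25, 26, 38, 39, 48, 48]
Step 2: The number of values is n = 10.
Step 3: Since n is even, the median is the average of positions 5 and 6:
  Median = (25 + 26) / 2 = 25.5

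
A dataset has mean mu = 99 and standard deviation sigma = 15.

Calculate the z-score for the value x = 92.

-0.4667

Step 1: Recall the z-score formula: z = (x - mu) / sigma
Step 2: Substitute values: z = (92 - 99) / 15
Step 3: z = -7 / 15 = -0.4667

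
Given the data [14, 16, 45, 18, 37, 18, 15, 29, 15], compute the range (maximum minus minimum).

31

Step 1: Identify the maximum value: max = 45
Step 2: Identify the minimum value: min = 14
Step 3: Range = max - min = 45 - 14 = 31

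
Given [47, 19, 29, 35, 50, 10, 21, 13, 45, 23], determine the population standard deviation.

13.688

Step 1: Compute the mean: 29.2
Step 2: Sum of squared deviations from the mean: 1873.6
Step 3: Population variance = 1873.6 / 10 = 187.36
Step 4: Standard deviation = sqrt(187.36) = 13.688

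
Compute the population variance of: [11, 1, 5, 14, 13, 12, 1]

27.551

Step 1: Compute the mean: (11 + 1 + 5 + 14 + 13 + 12 + 1) / 7 = 8.1429
Step 2: Compute squared deviations from the mean:
  (11 - 8.1429)^2 = 8.1633
  (1 - 8.1429)^2 = 51.0204
  (5 - 8.1429)^2 = 9.8776
  (14 - 8.1429)^2 = 34.3061
  (13 - 8.1429)^2 = 23.5918
  (12 - 8.1429)^2 = 14.8776
  (1 - 8.1429)^2 = 51.0204
Step 3: Sum of squared deviations = 192.8571
Step 4: Population variance = 192.8571 / 7 = 27.551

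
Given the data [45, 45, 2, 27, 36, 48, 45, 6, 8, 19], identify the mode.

45

Step 1: Count the frequency of each value:
  2: appears 1 time(s)
  6: appears 1 time(s)
  8: appears 1 time(s)
  19: appears 1 time(s)
  27: appears 1 time(s)
  36: appears 1 time(s)
  45: appears 3 time(s)
  48: appears 1 time(s)
Step 2: The value 45 appears most frequently (3 times).
Step 3: Mode = 45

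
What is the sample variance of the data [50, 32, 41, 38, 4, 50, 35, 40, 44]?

191.3611

Step 1: Compute the mean: (50 + 32 + 41 + 38 + 4 + 50 + 35 + 40 + 44) / 9 = 37.1111
Step 2: Compute squared deviations from the mean:
  (50 - 37.1111)^2 = 166.1235
  (32 - 37.1111)^2 = 26.1235
  (41 - 37.1111)^2 = 15.1235
  (38 - 37.1111)^2 = 0.7901
  (4 - 37.1111)^2 = 1096.3457
  (50 - 37.1111)^2 = 166.1235
  (35 - 37.1111)^2 = 4.4568
  (40 - 37.1111)^2 = 8.3457
  (44 - 37.1111)^2 = 47.4568
Step 3: Sum of squared deviations = 1530.8889
Step 4: Sample variance = 1530.8889 / 8 = 191.3611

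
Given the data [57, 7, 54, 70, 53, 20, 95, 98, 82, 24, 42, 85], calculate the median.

55.5

Step 1: Sort the data in ascending order: [7, 20, 24, 42, 53, 54, 57, 70, 82, 85, 95, 98]
Step 2: The number of values is n = 12.
Step 3: Since n is even, the median is the average of positions 6 and 7:
  Median = (54 + 57) / 2 = 55.5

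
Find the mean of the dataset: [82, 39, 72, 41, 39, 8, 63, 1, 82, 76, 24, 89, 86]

54

Step 1: Sum all values: 82 + 39 + 72 + 41 + 39 + 8 + 63 + 1 + 82 + 76 + 24 + 89 + 86 = 702
Step 2: Count the number of values: n = 13
Step 3: Mean = sum / n = 702 / 13 = 54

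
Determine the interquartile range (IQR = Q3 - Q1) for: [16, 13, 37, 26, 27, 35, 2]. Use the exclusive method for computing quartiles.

22

Step 1: Sort the data: [2, 13, 16, 26, 27, 35, 37]
Step 2: n = 7
Step 3: Using the exclusive quartile method:
  Q1 = 13
  Q2 (median) = 26
  Q3 = 35
  IQR = Q3 - Q1 = 35 - 13 = 22
Step 4: IQR = 22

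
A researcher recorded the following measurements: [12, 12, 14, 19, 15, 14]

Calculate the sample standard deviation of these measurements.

2.582

Step 1: Compute the mean: 14.3333
Step 2: Sum of squared deviations from the mean: 33.3333
Step 3: Sample variance = 33.3333 / 5 = 6.6667
Step 4: Standard deviation = sqrt(6.6667) = 2.582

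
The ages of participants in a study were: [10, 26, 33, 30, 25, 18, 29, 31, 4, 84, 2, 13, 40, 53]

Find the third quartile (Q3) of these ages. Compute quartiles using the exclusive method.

34.75

Step 1: Sort the data: [2, 4, 10, 13, 18, 25, 26, 29, 30, 31, 33, 40, 53, 84]
Step 2: n = 14
Step 3: Using the exclusive quartile method:
  Q1 = 12.25
  Q2 (median) = 27.5
  Q3 = 34.75
  IQR = Q3 - Q1 = 34.75 - 12.25 = 22.5
Step 4: Q3 = 34.75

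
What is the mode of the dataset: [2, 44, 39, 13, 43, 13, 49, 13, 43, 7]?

13

Step 1: Count the frequency of each value:
  2: appears 1 time(s)
  7: appears 1 time(s)
  13: appears 3 time(s)
  39: appears 1 time(s)
  43: appears 2 time(s)
  44: appears 1 time(s)
  49: appears 1 time(s)
Step 2: The value 13 appears most frequently (3 times).
Step 3: Mode = 13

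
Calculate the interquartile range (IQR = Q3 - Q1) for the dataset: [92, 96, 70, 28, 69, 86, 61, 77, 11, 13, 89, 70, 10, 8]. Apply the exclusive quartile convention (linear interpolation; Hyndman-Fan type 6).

74.25

Step 1: Sort the data: [8, 10, 11, 13, 28, 61, 69, 70, 70, 77, 86, 89, 92, 96]
Step 2: n = 14
Step 3: Using the exclusive quartile method:
  Q1 = 12.5
  Q2 (median) = 69.5
  Q3 = 86.75
  IQR = Q3 - Q1 = 86.75 - 12.5 = 74.25
Step 4: IQR = 74.25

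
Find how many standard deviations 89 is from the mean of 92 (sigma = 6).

-0.5

Step 1: Recall the z-score formula: z = (x - mu) / sigma
Step 2: Substitute values: z = (89 - 92) / 6
Step 3: z = -3 / 6 = -0.5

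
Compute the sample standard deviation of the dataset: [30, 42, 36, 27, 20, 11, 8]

12.5755

Step 1: Compute the mean: 24.8571
Step 2: Sum of squared deviations from the mean: 948.8571
Step 3: Sample variance = 948.8571 / 6 = 158.1429
Step 4: Standard deviation = sqrt(158.1429) = 12.5755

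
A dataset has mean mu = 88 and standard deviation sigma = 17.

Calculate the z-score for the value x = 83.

-0.2941

Step 1: Recall the z-score formula: z = (x - mu) / sigma
Step 2: Substitute values: z = (83 - 88) / 17
Step 3: z = -5 / 17 = -0.2941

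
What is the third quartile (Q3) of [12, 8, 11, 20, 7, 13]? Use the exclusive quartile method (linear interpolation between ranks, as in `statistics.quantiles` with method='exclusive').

14.75

Step 1: Sort the data: [7, 8, 11, 12, 13, 20]
Step 2: n = 6
Step 3: Using the exclusive quartile method:
  Q1 = 7.75
  Q2 (median) = 11.5
  Q3 = 14.75
  IQR = Q3 - Q1 = 14.75 - 7.75 = 7
Step 4: Q3 = 14.75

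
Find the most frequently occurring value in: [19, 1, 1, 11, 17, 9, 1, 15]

1

Step 1: Count the frequency of each value:
  1: appears 3 time(s)
  9: appears 1 time(s)
  11: appears 1 time(s)
  15: appears 1 time(s)
  17: appears 1 time(s)
  19: appears 1 time(s)
Step 2: The value 1 appears most frequently (3 times).
Step 3: Mode = 1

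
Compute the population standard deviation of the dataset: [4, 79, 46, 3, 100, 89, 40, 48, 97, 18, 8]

36.0234

Step 1: Compute the mean: 48.3636
Step 2: Sum of squared deviations from the mean: 14274.5455
Step 3: Population variance = 14274.5455 / 11 = 1297.686
Step 4: Standard deviation = sqrt(1297.686) = 36.0234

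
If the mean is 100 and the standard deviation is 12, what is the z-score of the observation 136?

3

Step 1: Recall the z-score formula: z = (x - mu) / sigma
Step 2: Substitute values: z = (136 - 100) / 12
Step 3: z = 36 / 12 = 3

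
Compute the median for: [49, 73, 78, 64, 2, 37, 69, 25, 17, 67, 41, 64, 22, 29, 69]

49

Step 1: Sort the data in ascending order: [2, 17, 22, 25, 29, 37, 41, 49, 64, 64, 67, 69, 69, 73, 78]
Step 2: The number of values is n = 15.
Step 3: Since n is odd, the median is the middle value at position 8: 49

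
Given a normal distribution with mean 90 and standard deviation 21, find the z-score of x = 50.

-1.9048

Step 1: Recall the z-score formula: z = (x - mu) / sigma
Step 2: Substitute values: z = (50 - 90) / 21
Step 3: z = -40 / 21 = -1.9048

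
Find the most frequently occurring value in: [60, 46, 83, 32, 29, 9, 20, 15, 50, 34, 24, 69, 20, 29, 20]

20

Step 1: Count the frequency of each value:
  9: appears 1 time(s)
  15: appears 1 time(s)
  20: appears 3 time(s)
  24: appears 1 time(s)
  29: appears 2 time(s)
  32: appears 1 time(s)
  34: appears 1 time(s)
  46: appears 1 time(s)
  50: appears 1 time(s)
  60: appears 1 time(s)
  69: appears 1 time(s)
  83: appears 1 time(s)
Step 2: The value 20 appears most frequently (3 times).
Step 3: Mode = 20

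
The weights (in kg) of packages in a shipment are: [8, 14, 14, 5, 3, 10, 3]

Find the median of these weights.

8

Step 1: Sort the data in ascending order: [3, 3, 5, 8, 10, 14, 14]
Step 2: The number of values is n = 7.
Step 3: Since n is odd, the median is the middle value at position 4: 8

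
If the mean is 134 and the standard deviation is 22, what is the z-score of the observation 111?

-1.0455

Step 1: Recall the z-score formula: z = (x - mu) / sigma
Step 2: Substitute values: z = (111 - 134) / 22
Step 3: z = -23 / 22 = -1.0455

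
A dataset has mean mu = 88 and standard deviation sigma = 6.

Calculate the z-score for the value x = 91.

0.5

Step 1: Recall the z-score formula: z = (x - mu) / sigma
Step 2: Substitute values: z = (91 - 88) / 6
Step 3: z = 3 / 6 = 0.5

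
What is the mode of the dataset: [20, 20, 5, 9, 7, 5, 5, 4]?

5

Step 1: Count the frequency of each value:
  4: appears 1 time(s)
  5: appears 3 time(s)
  7: appears 1 time(s)
  9: appears 1 time(s)
  20: appears 2 time(s)
Step 2: The value 5 appears most frequently (3 times).
Step 3: Mode = 5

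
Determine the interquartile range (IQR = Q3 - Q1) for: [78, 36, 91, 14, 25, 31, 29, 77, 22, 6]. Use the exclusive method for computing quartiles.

57.25

Step 1: Sort the data: [6, 14, 22, 25, 29, 31, 36, 77, 78, 91]
Step 2: n = 10
Step 3: Using the exclusive quartile method:
  Q1 = 20
  Q2 (median) = 30
  Q3 = 77.25
  IQR = Q3 - Q1 = 77.25 - 20 = 57.25
Step 4: IQR = 57.25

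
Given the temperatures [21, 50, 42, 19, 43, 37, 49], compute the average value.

37.2857

Step 1: Sum all values: 21 + 50 + 42 + 19 + 43 + 37 + 49 = 261
Step 2: Count the number of values: n = 7
Step 3: Mean = sum / n = 261 / 7 = 37.2857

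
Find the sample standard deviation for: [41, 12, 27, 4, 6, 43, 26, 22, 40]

14.9508

Step 1: Compute the mean: 24.5556
Step 2: Sum of squared deviations from the mean: 1788.2222
Step 3: Sample variance = 1788.2222 / 8 = 223.5278
Step 4: Standard deviation = sqrt(223.5278) = 14.9508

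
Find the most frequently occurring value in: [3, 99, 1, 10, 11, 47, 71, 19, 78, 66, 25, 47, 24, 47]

47

Step 1: Count the frequency of each value:
  1: appears 1 time(s)
  3: appears 1 time(s)
  10: appears 1 time(s)
  11: appears 1 time(s)
  19: appears 1 time(s)
  24: appears 1 time(s)
  25: appears 1 time(s)
  47: appears 3 time(s)
  66: appears 1 time(s)
  71: appears 1 time(s)
  78: appears 1 time(s)
  99: appears 1 time(s)
Step 2: The value 47 appears most frequently (3 times).
Step 3: Mode = 47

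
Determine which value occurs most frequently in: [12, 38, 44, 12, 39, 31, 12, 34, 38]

12

Step 1: Count the frequency of each value:
  12: appears 3 time(s)
  31: appears 1 time(s)
  34: appears 1 time(s)
  38: appears 2 time(s)
  39: appears 1 time(s)
  44: appears 1 time(s)
Step 2: The value 12 appears most frequently (3 times).
Step 3: Mode = 12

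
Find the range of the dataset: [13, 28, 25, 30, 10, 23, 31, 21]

21

Step 1: Identify the maximum value: max = 31
Step 2: Identify the minimum value: min = 10
Step 3: Range = max - min = 31 - 10 = 21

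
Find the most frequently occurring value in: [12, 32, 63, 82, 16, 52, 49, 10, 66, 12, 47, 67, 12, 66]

12

Step 1: Count the frequency of each value:
  10: appears 1 time(s)
  12: appears 3 time(s)
  16: appears 1 time(s)
  32: appears 1 time(s)
  47: appears 1 time(s)
  49: appears 1 time(s)
  52: appears 1 time(s)
  63: appears 1 time(s)
  66: appears 2 time(s)
  67: appears 1 time(s)
  82: appears 1 time(s)
Step 2: The value 12 appears most frequently (3 times).
Step 3: Mode = 12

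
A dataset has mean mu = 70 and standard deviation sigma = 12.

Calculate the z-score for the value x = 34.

-3

Step 1: Recall the z-score formula: z = (x - mu) / sigma
Step 2: Substitute values: z = (34 - 70) / 12
Step 3: z = -36 / 12 = -3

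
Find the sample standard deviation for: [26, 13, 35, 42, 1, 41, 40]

15.8925

Step 1: Compute the mean: 28.2857
Step 2: Sum of squared deviations from the mean: 1515.4286
Step 3: Sample variance = 1515.4286 / 6 = 252.5714
Step 4: Standard deviation = sqrt(252.5714) = 15.8925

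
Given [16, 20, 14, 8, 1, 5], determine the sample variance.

51.8667

Step 1: Compute the mean: (16 + 20 + 14 + 8 + 1 + 5) / 6 = 10.6667
Step 2: Compute squared deviations from the mean:
  (16 - 10.6667)^2 = 28.4444
  (20 - 10.6667)^2 = 87.1111
  (14 - 10.6667)^2 = 11.1111
  (8 - 10.6667)^2 = 7.1111
  (1 - 10.6667)^2 = 93.4444
  (5 - 10.6667)^2 = 32.1111
Step 3: Sum of squared deviations = 259.3333
Step 4: Sample variance = 259.3333 / 5 = 51.8667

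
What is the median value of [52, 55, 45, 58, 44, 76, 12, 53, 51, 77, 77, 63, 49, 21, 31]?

52

Step 1: Sort the data in ascending order: [12, 21, 31, 44, 45, 49, 51, 52, 53, 55, 58, 63, 76, 77, 77]
Step 2: The number of values is n = 15.
Step 3: Since n is odd, the median is the middle value at position 8: 52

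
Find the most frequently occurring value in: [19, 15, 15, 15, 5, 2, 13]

15

Step 1: Count the frequency of each value:
  2: appears 1 time(s)
  5: appears 1 time(s)
  13: appears 1 time(s)
  15: appears 3 time(s)
  19: appears 1 time(s)
Step 2: The value 15 appears most frequently (3 times).
Step 3: Mode = 15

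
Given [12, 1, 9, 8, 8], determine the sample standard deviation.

4.0373

Step 1: Compute the mean: 7.6
Step 2: Sum of squared deviations from the mean: 65.2
Step 3: Sample variance = 65.2 / 4 = 16.3
Step 4: Standard deviation = sqrt(16.3) = 4.0373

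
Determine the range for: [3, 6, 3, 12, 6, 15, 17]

14

Step 1: Identify the maximum value: max = 17
Step 2: Identify the minimum value: min = 3
Step 3: Range = max - min = 17 - 3 = 14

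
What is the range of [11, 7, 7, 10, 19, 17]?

12

Step 1: Identify the maximum value: max = 19
Step 2: Identify the minimum value: min = 7
Step 3: Range = max - min = 19 - 7 = 12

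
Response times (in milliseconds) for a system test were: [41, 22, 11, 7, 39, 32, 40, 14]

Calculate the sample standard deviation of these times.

13.9974

Step 1: Compute the mean: 25.75
Step 2: Sum of squared deviations from the mean: 1371.5
Step 3: Sample variance = 1371.5 / 7 = 195.9286
Step 4: Standard deviation = sqrt(195.9286) = 13.9974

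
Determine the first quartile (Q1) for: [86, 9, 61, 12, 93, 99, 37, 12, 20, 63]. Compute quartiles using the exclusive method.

12

Step 1: Sort the data: [9, 12, 12, 20, 37, 61, 63, 86, 93, 99]
Step 2: n = 10
Step 3: Using the exclusive quartile method:
  Q1 = 12
  Q2 (median) = 49
  Q3 = 87.75
  IQR = Q3 - Q1 = 87.75 - 12 = 75.75
Step 4: Q1 = 12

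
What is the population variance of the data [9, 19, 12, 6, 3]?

30.16

Step 1: Compute the mean: (9 + 19 + 12 + 6 + 3) / 5 = 9.8
Step 2: Compute squared deviations from the mean:
  (9 - 9.8)^2 = 0.64
  (19 - 9.8)^2 = 84.64
  (12 - 9.8)^2 = 4.84
  (6 - 9.8)^2 = 14.44
  (3 - 9.8)^2 = 46.24
Step 3: Sum of squared deviations = 150.8
Step 4: Population variance = 150.8 / 5 = 30.16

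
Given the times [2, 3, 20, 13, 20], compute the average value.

11.6

Step 1: Sum all values: 2 + 3 + 20 + 13 + 20 = 58
Step 2: Count the number of values: n = 5
Step 3: Mean = sum / n = 58 / 5 = 11.6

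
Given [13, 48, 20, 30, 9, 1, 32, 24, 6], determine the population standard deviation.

14.0238

Step 1: Compute the mean: 20.3333
Step 2: Sum of squared deviations from the mean: 1770
Step 3: Population variance = 1770 / 9 = 196.6667
Step 4: Standard deviation = sqrt(196.6667) = 14.0238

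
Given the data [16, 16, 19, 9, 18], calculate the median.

16

Step 1: Sort the data in ascending order: [9, 16, 16, 18, 19]
Step 2: The number of values is n = 5.
Step 3: Since n is odd, the median is the middle value at position 3: 16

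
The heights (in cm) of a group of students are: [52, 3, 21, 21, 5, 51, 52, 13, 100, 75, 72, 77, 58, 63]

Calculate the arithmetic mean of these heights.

47.3571

Step 1: Sum all values: 52 + 3 + 21 + 21 + 5 + 51 + 52 + 13 + 100 + 75 + 72 + 77 + 58 + 63 = 663
Step 2: Count the number of values: n = 14
Step 3: Mean = sum / n = 663 / 14 = 47.3571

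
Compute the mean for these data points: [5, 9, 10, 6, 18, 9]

9.5

Step 1: Sum all values: 5 + 9 + 10 + 6 + 18 + 9 = 57
Step 2: Count the number of values: n = 6
Step 3: Mean = sum / n = 57 / 6 = 9.5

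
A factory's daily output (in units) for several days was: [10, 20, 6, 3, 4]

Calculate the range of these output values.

17

Step 1: Identify the maximum value: max = 20
Step 2: Identify the minimum value: min = 3
Step 3: Range = max - min = 20 - 3 = 17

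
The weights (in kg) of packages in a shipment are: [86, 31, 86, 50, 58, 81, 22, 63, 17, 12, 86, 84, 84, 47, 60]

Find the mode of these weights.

86

Step 1: Count the frequency of each value:
  12: appears 1 time(s)
  17: appears 1 time(s)
  22: appears 1 time(s)
  31: appears 1 time(s)
  47: appears 1 time(s)
  50: appears 1 time(s)
  58: appears 1 time(s)
  60: appears 1 time(s)
  63: appears 1 time(s)
  81: appears 1 time(s)
  84: appears 2 time(s)
  86: appears 3 time(s)
Step 2: The value 86 appears most frequently (3 times).
Step 3: Mode = 86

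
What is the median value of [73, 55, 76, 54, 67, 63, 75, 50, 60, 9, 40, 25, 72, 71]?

61.5

Step 1: Sort the data in ascending order: [9, 25, 40, 50, 54, 55, 60, 63, 67, 71, 72, 73, 75, 76]
Step 2: The number of values is n = 14.
Step 3: Since n is even, the median is the average of positions 7 and 8:
  Median = (60 + 63) / 2 = 61.5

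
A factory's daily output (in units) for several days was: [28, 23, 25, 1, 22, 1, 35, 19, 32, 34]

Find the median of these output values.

24

Step 1: Sort the data in ascending order: [1, 1, 19, 22, 23, 25, 28, 32, 34, 35]
Step 2: The number of values is n = 10.
Step 3: Since n is even, the median is the average of positions 5 and 6:
  Median = (23 + 25) / 2 = 24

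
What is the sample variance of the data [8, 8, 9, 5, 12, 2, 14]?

16.2381

Step 1: Compute the mean: (8 + 8 + 9 + 5 + 12 + 2 + 14) / 7 = 8.2857
Step 2: Compute squared deviations from the mean:
  (8 - 8.2857)^2 = 0.0816
  (8 - 8.2857)^2 = 0.0816
  (9 - 8.2857)^2 = 0.5102
  (5 - 8.2857)^2 = 10.7959
  (12 - 8.2857)^2 = 13.7959
  (2 - 8.2857)^2 = 39.5102
  (14 - 8.2857)^2 = 32.6531
Step 3: Sum of squared deviations = 97.4286
Step 4: Sample variance = 97.4286 / 6 = 16.2381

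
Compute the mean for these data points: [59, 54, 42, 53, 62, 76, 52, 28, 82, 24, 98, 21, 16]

51.3077

Step 1: Sum all values: 59 + 54 + 42 + 53 + 62 + 76 + 52 + 28 + 82 + 24 + 98 + 21 + 16 = 667
Step 2: Count the number of values: n = 13
Step 3: Mean = sum / n = 667 / 13 = 51.3077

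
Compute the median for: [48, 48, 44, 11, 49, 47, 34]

47

Step 1: Sort the data in ascending order: [11, 34, 44, 47, 48, 48, 49]
Step 2: The number of values is n = 7.
Step 3: Since n is odd, the median is the middle value at position 4: 47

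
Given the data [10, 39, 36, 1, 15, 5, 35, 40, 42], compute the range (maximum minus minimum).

41

Step 1: Identify the maximum value: max = 42
Step 2: Identify the minimum value: min = 1
Step 3: Range = max - min = 42 - 1 = 41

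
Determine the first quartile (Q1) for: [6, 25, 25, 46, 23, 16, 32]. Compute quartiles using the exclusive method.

16

Step 1: Sort the data: [6, 16, 23, 25, 25, 32, 46]
Step 2: n = 7
Step 3: Using the exclusive quartile method:
  Q1 = 16
  Q2 (median) = 25
  Q3 = 32
  IQR = Q3 - Q1 = 32 - 16 = 16
Step 4: Q1 = 16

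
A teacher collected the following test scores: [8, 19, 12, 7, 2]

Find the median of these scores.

8

Step 1: Sort the data in ascending order: [2, 7, 8, 12, 19]
Step 2: The number of values is n = 5.
Step 3: Since n is odd, the median is the middle value at position 3: 8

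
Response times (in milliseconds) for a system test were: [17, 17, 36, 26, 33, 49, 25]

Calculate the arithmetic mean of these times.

29

Step 1: Sum all values: 17 + 17 + 36 + 26 + 33 + 49 + 25 = 203
Step 2: Count the number of values: n = 7
Step 3: Mean = sum / n = 203 / 7 = 29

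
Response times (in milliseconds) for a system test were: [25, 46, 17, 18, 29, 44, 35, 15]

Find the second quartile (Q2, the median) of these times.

27

Step 1: Sort the data: [15, 17, 18, 25, 29, 35, 44, 46]
Step 2: n = 8
Step 3: Q2 is the median. Since n is even, it is the average of the values at positions 4 and 5:
  Q2 = (25 + 29) / 2 = 27
Step 4: Q2 = 27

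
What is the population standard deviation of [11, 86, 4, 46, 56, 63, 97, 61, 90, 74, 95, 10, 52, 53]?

30.0143

Step 1: Compute the mean: 57
Step 2: Sum of squared deviations from the mean: 12612
Step 3: Population variance = 12612 / 14 = 900.8571
Step 4: Standard deviation = sqrt(900.8571) = 30.0143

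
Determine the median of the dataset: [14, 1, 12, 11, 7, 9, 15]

11

Step 1: Sort the data in ascending order: [1, 7, 9, 11, 12, 14, 15]
Step 2: The number of values is n = 7.
Step 3: Since n is odd, the median is the middle value at position 4: 11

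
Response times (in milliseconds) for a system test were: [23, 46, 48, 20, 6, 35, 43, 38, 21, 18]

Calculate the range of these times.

42

Step 1: Identify the maximum value: max = 48
Step 2: Identify the minimum value: min = 6
Step 3: Range = max - min = 48 - 6 = 42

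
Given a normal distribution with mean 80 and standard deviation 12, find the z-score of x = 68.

-1

Step 1: Recall the z-score formula: z = (x - mu) / sigma
Step 2: Substitute values: z = (68 - 80) / 12
Step 3: z = -12 / 12 = -1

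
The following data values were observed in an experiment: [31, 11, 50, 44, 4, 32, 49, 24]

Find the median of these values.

31.5

Step 1: Sort the data in ascending order: [4, 11, 24, 31, 32, 44, 49, 50]
Step 2: The number of values is n = 8.
Step 3: Since n is even, the median is the average of positions 4 and 5:
  Median = (31 + 32) / 2 = 31.5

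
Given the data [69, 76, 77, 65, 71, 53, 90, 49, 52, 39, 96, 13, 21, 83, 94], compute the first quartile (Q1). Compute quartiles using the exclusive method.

49

Step 1: Sort the data: [13, 21, 39, 49, 52, 53, 65, 69, 71, 76, 77, 83, 90, 94, 96]
Step 2: n = 15
Step 3: Using the exclusive quartile method:
  Q1 = 49
  Q2 (median) = 69
  Q3 = 83
  IQR = Q3 - Q1 = 83 - 49 = 34
Step 4: Q1 = 49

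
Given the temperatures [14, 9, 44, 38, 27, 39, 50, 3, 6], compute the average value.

25.5556

Step 1: Sum all values: 14 + 9 + 44 + 38 + 27 + 39 + 50 + 3 + 6 = 230
Step 2: Count the number of values: n = 9
Step 3: Mean = sum / n = 230 / 9 = 25.5556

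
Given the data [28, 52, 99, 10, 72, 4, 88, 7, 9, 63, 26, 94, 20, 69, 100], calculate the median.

52

Step 1: Sort the data in ascending order: [4, 7, 9, 10, 20, 26, 28, 52, 63, 69, 72, 88, 94, 99, 100]
Step 2: The number of values is n = 15.
Step 3: Since n is odd, the median is the middle value at position 8: 52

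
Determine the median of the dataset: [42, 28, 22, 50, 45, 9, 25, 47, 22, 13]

26.5

Step 1: Sort the data in ascending order: [9, 13, 22, 22, 25, 28, 42, 45, 47, 50]
Step 2: The number of values is n = 10.
Step 3: Since n is even, the median is the average of positions 5 and 6:
  Median = (25 + 28) / 2 = 26.5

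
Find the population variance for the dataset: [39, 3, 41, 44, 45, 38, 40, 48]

177.4375

Step 1: Compute the mean: (39 + 3 + 41 + 44 + 45 + 38 + 40 + 48) / 8 = 37.25
Step 2: Compute squared deviations from the mean:
  (39 - 37.25)^2 = 3.0625
  (3 - 37.25)^2 = 1173.0625
  (41 - 37.25)^2 = 14.0625
  (44 - 37.25)^2 = 45.5625
  (45 - 37.25)^2 = 60.0625
  (38 - 37.25)^2 = 0.5625
  (40 - 37.25)^2 = 7.5625
  (48 - 37.25)^2 = 115.5625
Step 3: Sum of squared deviations = 1419.5
Step 4: Population variance = 1419.5 / 8 = 177.4375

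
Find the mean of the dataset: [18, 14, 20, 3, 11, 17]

13.8333

Step 1: Sum all values: 18 + 14 + 20 + 3 + 11 + 17 = 83
Step 2: Count the number of values: n = 6
Step 3: Mean = sum / n = 83 / 6 = 13.8333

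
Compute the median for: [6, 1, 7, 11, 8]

7

Step 1: Sort the data in ascending order: [1, 6, 7, 8, 11]
Step 2: The number of values is n = 5.
Step 3: Since n is odd, the median is the middle value at position 3: 7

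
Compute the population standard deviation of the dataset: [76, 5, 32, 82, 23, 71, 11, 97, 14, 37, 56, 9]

30.9573

Step 1: Compute the mean: 42.75
Step 2: Sum of squared deviations from the mean: 11500.25
Step 3: Population variance = 11500.25 / 12 = 958.3542
Step 4: Standard deviation = sqrt(958.3542) = 30.9573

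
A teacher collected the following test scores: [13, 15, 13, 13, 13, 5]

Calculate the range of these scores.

10

Step 1: Identify the maximum value: max = 15
Step 2: Identify the minimum value: min = 5
Step 3: Range = max - min = 15 - 5 = 10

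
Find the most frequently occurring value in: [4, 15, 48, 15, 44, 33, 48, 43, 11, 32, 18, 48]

48

Step 1: Count the frequency of each value:
  4: appears 1 time(s)
  11: appears 1 time(s)
  15: appears 2 time(s)
  18: appears 1 time(s)
  32: appears 1 time(s)
  33: appears 1 time(s)
  43: appears 1 time(s)
  44: appears 1 time(s)
  48: appears 3 time(s)
Step 2: The value 48 appears most frequently (3 times).
Step 3: Mode = 48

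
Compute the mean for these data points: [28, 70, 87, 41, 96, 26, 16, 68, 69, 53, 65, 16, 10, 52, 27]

48.2667

Step 1: Sum all values: 28 + 70 + 87 + 41 + 96 + 26 + 16 + 68 + 69 + 53 + 65 + 16 + 10 + 52 + 27 = 724
Step 2: Count the number of values: n = 15
Step 3: Mean = sum / n = 724 / 15 = 48.2667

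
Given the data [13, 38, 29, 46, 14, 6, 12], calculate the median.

14

Step 1: Sort the data in ascending order: [6, 12, 13, 14, 29, 38, 46]
Step 2: The number of values is n = 7.
Step 3: Since n is odd, the median is the middle value at position 4: 14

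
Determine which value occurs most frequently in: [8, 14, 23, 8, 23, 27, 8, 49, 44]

8

Step 1: Count the frequency of each value:
  8: appears 3 time(s)
  14: appears 1 time(s)
  23: appears 2 time(s)
  27: appears 1 time(s)
  44: appears 1 time(s)
  49: appears 1 time(s)
Step 2: The value 8 appears most frequently (3 times).
Step 3: Mode = 8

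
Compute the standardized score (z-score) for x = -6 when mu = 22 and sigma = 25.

-1.12

Step 1: Recall the z-score formula: z = (x - mu) / sigma
Step 2: Substitute values: z = (-6 - 22) / 25
Step 3: z = -28 / 25 = -1.12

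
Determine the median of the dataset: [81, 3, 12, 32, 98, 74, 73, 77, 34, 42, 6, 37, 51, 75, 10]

42

Step 1: Sort the data in ascending order: [3, 6, 10, 12, 32, 34, 37, 42, 51, 73, 74, 75, 77, 81, 98]
Step 2: The number of values is n = 15.
Step 3: Since n is odd, the median is the middle value at position 8: 42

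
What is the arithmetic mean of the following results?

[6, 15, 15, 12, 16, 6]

11.6667

Step 1: Sum all values: 6 + 15 + 15 + 12 + 16 + 6 = 70
Step 2: Count the number of values: n = 6
Step 3: Mean = sum / n = 70 / 6 = 11.6667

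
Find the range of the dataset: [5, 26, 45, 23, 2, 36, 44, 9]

43

Step 1: Identify the maximum value: max = 45
Step 2: Identify the minimum value: min = 2
Step 3: Range = max - min = 45 - 2 = 43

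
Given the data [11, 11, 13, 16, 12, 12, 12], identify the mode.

12

Step 1: Count the frequency of each value:
  11: appears 2 time(s)
  12: appears 3 time(s)
  13: appears 1 time(s)
  16: appears 1 time(s)
Step 2: The value 12 appears most frequently (3 times).
Step 3: Mode = 12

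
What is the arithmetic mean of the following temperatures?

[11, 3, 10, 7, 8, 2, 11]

7.4286

Step 1: Sum all values: 11 + 3 + 10 + 7 + 8 + 2 + 11 = 52
Step 2: Count the number of values: n = 7
Step 3: Mean = sum / n = 52 / 7 = 7.4286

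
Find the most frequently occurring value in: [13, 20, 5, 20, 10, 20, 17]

20

Step 1: Count the frequency of each value:
  5: appears 1 time(s)
  10: appears 1 time(s)
  13: appears 1 time(s)
  17: appears 1 time(s)
  20: appears 3 time(s)
Step 2: The value 20 appears most frequently (3 times).
Step 3: Mode = 20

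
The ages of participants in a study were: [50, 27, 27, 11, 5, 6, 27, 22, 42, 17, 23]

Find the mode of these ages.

27

Step 1: Count the frequency of each value:
  5: appears 1 time(s)
  6: appears 1 time(s)
  11: appears 1 time(s)
  17: appears 1 time(s)
  22: appears 1 time(s)
  23: appears 1 time(s)
  27: appears 3 time(s)
  42: appears 1 time(s)
  50: appears 1 time(s)
Step 2: The value 27 appears most frequently (3 times).
Step 3: Mode = 27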